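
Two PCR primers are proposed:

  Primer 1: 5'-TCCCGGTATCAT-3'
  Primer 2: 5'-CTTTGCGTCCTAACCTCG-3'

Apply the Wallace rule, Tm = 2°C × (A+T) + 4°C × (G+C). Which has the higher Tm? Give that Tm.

Primer 2, 56°C

Primer 1: A+T=6, G+C=6 → Tm = 2(6)+4(6) = 36°C
Primer 2: A+T=8, G+C=10 → Tm = 2(8)+4(10) = 56°C
36°C vs 56°C → primer 2 is higher.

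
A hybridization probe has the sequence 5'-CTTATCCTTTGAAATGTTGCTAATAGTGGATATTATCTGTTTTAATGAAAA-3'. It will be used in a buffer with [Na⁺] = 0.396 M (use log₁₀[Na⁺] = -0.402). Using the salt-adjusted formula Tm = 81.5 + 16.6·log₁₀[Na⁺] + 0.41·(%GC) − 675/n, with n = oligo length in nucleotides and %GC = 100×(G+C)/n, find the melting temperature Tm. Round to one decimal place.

72.0°C

Length n = 51. Scanning the sequence gives G=8, T=22, A=16, C=5.
G+C = 13, so %GC = 13/51 × 100 = 25.49%
Salt term: 16.6 × (-0.402) = -6.673
GC term: 0.41 × 25.49 = 10.451; length term: −675/51 = −13.235
Tm = 81.5 + (-6.673) + 10.451 − 13.235 = 72.043 → 72.0°C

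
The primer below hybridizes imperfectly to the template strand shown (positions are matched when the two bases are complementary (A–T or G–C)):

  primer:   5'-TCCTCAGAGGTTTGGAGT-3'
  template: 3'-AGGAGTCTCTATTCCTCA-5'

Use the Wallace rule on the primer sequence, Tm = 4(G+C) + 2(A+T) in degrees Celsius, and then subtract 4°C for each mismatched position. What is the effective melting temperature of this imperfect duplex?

Primer base counts: A=3, T=6, G=6, C=3 → A+T=9, G+C=9
Perfect-match Tm = 2(9) + 4(9) = 18 + 36 = 54°C
Mismatches (positions where the bases are not complementary): 3 (at positions 10, 12, 13)
Effective Tm = 54 − 3×4 = 54 − 12 = 42°C

42°C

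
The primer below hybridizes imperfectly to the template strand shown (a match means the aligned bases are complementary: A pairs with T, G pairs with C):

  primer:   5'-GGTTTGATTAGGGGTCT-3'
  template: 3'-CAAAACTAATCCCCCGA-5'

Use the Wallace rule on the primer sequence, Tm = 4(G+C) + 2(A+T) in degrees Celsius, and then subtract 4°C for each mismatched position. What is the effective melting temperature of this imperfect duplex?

42°C

Primer base counts: A=2, T=7, G=7, C=1 → A+T=9, G+C=8
Perfect-match Tm = 2(9) + 4(8) = 18 + 32 = 50°C
Mismatches (positions where the bases are not complementary): 2 (at positions 2, 15)
Effective Tm = 50 − 2×4 = 50 − 8 = 42°C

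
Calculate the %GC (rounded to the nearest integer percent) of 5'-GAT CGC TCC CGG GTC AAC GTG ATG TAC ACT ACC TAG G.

57%

Base counts: A=8, T=8, G=10, C=11
G+C = 10 + 11 = 21 out of 37 bases
%GC = 21/37 × 100 = 56.76% ≈ 57%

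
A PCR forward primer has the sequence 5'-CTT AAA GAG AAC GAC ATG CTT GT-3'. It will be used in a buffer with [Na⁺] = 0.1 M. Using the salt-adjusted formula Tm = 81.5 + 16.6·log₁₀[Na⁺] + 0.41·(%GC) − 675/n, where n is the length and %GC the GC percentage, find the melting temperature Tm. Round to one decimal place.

51.6°C

Length n = 23. Counting bases: C=4, T=6, G=5, A=8
G+C = 9, so %GC = 9/23 × 100 = 39.13%
Salt term: 16.6 × (-1) = -16.6
GC term: 0.41 × 39.13 = 16.043; length term: −675/23 = −29.348
Tm = 81.5 + (-16.6) + 16.043 − 29.348 = 51.595 → 51.6°C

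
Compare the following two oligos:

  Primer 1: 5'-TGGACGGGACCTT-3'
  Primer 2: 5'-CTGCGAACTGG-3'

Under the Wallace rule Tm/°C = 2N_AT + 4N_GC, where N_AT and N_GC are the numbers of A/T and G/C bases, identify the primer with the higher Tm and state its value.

Primer 1: A+T=5, G+C=8 → Tm = 2(5)+4(8) = 42°C
Primer 2: A+T=4, G+C=7 → Tm = 2(4)+4(7) = 36°C
42°C vs 36°C → primer 1 is higher.

Primer 1, 42°C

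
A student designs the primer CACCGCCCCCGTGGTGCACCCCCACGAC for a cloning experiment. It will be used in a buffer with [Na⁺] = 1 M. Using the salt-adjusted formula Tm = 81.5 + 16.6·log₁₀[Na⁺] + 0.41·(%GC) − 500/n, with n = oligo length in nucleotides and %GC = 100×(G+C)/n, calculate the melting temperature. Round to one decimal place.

Length n = 28. Base counts: C=16, G=6, A=4, T=2
G+C = 22, so %GC = 22/28 × 100 = 78.571%
Salt term: 16.6 × (0) = 0
GC term: 0.41 × 78.571 = 32.214; length term: −500/28 = −17.857
Tm = 81.5 + (0) + 32.214 − 17.857 = 95.857 → 95.9°C

95.9°C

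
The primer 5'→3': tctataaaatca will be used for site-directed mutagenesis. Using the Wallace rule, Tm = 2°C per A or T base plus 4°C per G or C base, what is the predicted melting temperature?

C=2, T=4, G=0, A=6
A+T = 10, G+C = 2
Tm = 4·2 + 2·10 = 8 + 20 = 28°C

28°C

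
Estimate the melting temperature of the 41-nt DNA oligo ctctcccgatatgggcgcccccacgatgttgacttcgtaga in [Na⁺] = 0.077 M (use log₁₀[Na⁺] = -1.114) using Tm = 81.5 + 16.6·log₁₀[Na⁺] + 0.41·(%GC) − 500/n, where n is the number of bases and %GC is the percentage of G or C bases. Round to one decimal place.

Length n = 41. C=14, G=10, A=7, T=10
G+C = 24, so %GC = 24/41 × 100 = 58.537%
Salt term: 16.6 × (-1.114) = -18.492
GC term: 0.41 × 58.537 = 24; length term: −500/41 = −12.195
Tm = 81.5 + (-18.492) + 24 − 12.195 = 74.813 → 74.8°C

74.8°C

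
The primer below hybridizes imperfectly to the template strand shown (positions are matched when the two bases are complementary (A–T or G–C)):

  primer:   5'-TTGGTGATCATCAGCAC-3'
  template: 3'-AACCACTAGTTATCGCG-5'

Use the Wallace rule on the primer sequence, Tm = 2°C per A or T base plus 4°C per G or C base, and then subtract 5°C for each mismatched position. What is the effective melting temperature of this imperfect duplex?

Primer base counts: A=4, T=5, G=4, C=4 → A+T=9, G+C=8
Perfect-match Tm = 2(9) + 4(8) = 18 + 32 = 50°C
Mismatches (positions where the bases are not complementary): 3 (at positions 11, 12, 16)
Effective Tm = 50 − 3×5 = 50 − 15 = 35°C

35°C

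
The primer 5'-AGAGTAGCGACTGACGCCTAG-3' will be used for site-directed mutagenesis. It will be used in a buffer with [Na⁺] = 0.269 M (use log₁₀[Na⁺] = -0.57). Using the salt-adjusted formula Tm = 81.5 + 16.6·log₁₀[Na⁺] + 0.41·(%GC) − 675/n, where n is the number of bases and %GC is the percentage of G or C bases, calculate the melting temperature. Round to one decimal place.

Length n = 21. Scanning the sequence gives A=6, T=3, G=7, C=5.
G+C = 12, so %GC = 12/21 × 100 = 57.143%
Salt term: 16.6 × (-0.57) = -9.462
GC term: 0.41 × 57.143 = 23.429; length term: −675/21 = −32.143
Tm = 81.5 + (-9.462) + 23.429 − 32.143 = 63.324 → 63.3°C

63.3°C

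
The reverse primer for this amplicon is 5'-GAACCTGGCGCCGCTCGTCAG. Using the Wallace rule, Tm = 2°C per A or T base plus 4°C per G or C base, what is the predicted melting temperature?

Counting bases: G=7, T=3, A=3, C=8
So N_AT = 6 and N_GC = 15.
Tm = 4·15 + 2·6 = 60 + 12 = 72°C

72°C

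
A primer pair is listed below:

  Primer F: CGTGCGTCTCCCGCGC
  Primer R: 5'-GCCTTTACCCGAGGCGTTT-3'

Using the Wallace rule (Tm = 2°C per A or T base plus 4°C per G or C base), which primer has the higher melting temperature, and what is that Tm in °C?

Primer R, 60°C

Primer F: A+T=3, G+C=13 → Tm = 2(3)+4(13) = 58°C
Primer R: A+T=8, G+C=11 → Tm = 2(8)+4(11) = 60°C
58°C vs 60°C → primer R is higher.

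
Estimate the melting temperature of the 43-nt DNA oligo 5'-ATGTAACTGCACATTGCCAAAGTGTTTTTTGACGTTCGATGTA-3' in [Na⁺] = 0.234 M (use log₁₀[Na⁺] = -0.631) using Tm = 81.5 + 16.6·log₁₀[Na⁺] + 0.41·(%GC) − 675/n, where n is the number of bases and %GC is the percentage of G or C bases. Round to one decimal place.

70.6°C

Length n = 43. Scanning the sequence gives C=7, G=9, T=16, A=11.
G+C = 16, so %GC = 16/43 × 100 = 37.209%
Salt term: 16.6 × (-0.631) = -10.475
GC term: 0.41 × 37.209 = 15.256; length term: −675/43 = −15.698
Tm = 81.5 + (-10.475) + 15.256 − 15.698 = 70.583 → 70.6°C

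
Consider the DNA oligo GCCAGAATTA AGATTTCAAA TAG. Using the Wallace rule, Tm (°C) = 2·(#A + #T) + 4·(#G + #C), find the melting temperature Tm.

60°C

A=10, T=6, G=4, C=3
So N_AT = 16 and N_GC = 7.
Tm = 2×16 + 4×7 = 60°C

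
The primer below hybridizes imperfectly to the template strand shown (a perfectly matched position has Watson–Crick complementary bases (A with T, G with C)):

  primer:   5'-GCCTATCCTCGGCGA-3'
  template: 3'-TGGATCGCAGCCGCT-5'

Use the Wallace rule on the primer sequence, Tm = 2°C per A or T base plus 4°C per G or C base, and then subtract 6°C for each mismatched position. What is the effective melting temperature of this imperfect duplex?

32°C

Primer base counts: A=2, T=3, G=4, C=6 → A+T=5, G+C=10
Perfect-match Tm = 2(5) + 4(10) = 10 + 40 = 50°C
Mismatches (positions where the bases are not complementary): 3 (at positions 1, 6, 8)
Effective Tm = 50 − 3×6 = 50 − 18 = 32°C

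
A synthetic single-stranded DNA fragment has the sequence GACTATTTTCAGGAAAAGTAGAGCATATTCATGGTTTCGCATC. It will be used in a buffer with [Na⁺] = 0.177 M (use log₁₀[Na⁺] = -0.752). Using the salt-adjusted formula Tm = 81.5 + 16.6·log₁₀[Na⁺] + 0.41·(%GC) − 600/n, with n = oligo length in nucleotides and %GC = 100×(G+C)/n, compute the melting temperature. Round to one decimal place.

Length n = 43. Base counts: A=13, G=9, C=7, T=14
G+C = 16, so %GC = 16/43 × 100 = 37.209%
Salt term: 16.6 × (-0.752) = -12.483
GC term: 0.41 × 37.209 = 15.256; length term: −600/43 = −13.953
Tm = 81.5 + (-12.483) + 15.256 − 13.953 = 70.32 → 70.3°C

70.3°C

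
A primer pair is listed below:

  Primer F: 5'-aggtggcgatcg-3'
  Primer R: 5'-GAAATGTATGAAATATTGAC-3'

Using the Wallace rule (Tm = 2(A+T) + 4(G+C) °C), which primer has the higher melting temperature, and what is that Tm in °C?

Primer R, 50°C

Primer F: A+T=4, G+C=8 → Tm = 2(4)+4(8) = 40°C
Primer R: A+T=15, G+C=5 → Tm = 2(15)+4(5) = 50°C
40°C vs 50°C → primer R is higher.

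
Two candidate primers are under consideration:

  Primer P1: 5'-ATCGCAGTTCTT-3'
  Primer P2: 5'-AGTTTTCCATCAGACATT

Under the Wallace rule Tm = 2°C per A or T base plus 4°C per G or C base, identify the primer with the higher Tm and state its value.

Primer P2, 48°C

Primer P1: A+T=7, G+C=5 → Tm = 2(7)+4(5) = 34°C
Primer P2: A+T=12, G+C=6 → Tm = 2(12)+4(6) = 48°C
34°C vs 48°C → primer P2 is higher.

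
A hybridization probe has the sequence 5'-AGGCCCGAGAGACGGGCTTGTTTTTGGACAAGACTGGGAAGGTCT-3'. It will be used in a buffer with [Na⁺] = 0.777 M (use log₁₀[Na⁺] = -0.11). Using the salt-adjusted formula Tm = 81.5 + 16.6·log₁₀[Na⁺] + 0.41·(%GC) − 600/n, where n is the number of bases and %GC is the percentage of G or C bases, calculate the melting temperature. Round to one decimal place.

89.1°C

Length n = 45. C=8, A=10, T=10, G=17
G+C = 25, so %GC = 25/45 × 100 = 55.556%
Salt term: 16.6 × (-0.11) = -1.826
GC term: 0.41 × 55.556 = 22.778; length term: −600/45 = −13.333
Tm = 81.5 + (-1.826) + 22.778 − 13.333 = 89.119 → 89.1°C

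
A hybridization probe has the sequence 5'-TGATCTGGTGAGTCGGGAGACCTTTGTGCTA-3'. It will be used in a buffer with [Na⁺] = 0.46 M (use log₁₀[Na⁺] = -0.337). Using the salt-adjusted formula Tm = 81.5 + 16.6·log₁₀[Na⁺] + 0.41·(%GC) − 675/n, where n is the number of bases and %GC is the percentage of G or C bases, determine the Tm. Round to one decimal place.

Length n = 31. Base counts: C=5, A=5, T=10, G=11
G+C = 16, so %GC = 16/31 × 100 = 51.613%
Salt term: 16.6 × (-0.337) = -5.594
GC term: 0.41 × 51.613 = 21.161; length term: −675/31 = −21.774
Tm = 81.5 + (-5.594) + 21.161 − 21.774 = 75.293 → 75.3°C

75.3°C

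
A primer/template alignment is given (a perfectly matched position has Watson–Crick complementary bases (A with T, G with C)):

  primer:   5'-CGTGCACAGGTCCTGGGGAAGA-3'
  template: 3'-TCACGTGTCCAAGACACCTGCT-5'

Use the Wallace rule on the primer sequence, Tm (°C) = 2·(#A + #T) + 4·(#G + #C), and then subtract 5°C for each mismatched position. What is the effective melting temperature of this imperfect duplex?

52°C

Primer base counts: A=5, T=3, G=9, C=5 → A+T=8, G+C=14
Perfect-match Tm = 2(8) + 4(14) = 16 + 56 = 72°C
Mismatches (positions where the bases are not complementary): 4 (at positions 1, 12, 16, 20)
Effective Tm = 72 − 4×5 = 72 − 20 = 52°C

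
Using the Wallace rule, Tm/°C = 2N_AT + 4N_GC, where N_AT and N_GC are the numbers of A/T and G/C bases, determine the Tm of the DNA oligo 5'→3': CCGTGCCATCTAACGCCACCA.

68°C

Counting bases: G=3, A=5, T=3, C=10
AT pairs contribute 8, GC pairs contribute 13.
Tm = 4·13 + 2·8 = 52 + 16 = 68°C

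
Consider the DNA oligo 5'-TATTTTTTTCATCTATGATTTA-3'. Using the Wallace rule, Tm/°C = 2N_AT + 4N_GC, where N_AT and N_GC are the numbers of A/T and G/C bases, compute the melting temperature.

50°C

Base counts: T=14, C=2, A=5, G=1
So N_AT = 19 and N_GC = 3.
Tm = 2(19) + 4(3) = 38 + 12 = 50°C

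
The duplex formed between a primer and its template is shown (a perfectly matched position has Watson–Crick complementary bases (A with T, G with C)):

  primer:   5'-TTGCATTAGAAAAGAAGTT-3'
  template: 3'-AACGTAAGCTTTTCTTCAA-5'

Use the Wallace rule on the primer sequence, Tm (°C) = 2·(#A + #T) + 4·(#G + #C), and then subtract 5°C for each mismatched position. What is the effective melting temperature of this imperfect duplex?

Primer base counts: A=8, T=6, G=4, C=1 → A+T=14, G+C=5
Perfect-match Tm = 2(14) + 4(5) = 28 + 20 = 48°C
Mismatches (positions where the bases are not complementary): 1 (at position 8)
Effective Tm = 48 − 1×5 = 48 − 5 = 43°C

43°C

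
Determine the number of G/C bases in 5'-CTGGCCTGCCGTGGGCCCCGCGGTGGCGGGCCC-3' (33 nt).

Base counts: G=15, A=0, T=4, C=14
Total G or C: 15 + 14 = 29

29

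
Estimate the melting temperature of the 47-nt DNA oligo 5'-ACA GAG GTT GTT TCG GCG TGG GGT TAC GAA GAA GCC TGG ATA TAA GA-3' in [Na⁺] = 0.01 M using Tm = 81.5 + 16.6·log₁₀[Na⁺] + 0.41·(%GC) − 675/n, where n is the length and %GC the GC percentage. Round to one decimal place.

Length n = 47. Scanning the sequence gives G=17, T=11, A=13, C=6.
G+C = 23, so %GC = 23/47 × 100 = 48.936%
Salt term: 16.6 × (-2) = -33.2
GC term: 0.41 × 48.936 = 20.064; length term: −675/47 = −14.362
Tm = 81.5 + (-33.2) + 20.064 − 14.362 = 54.002 → 54.0°C

54.0°C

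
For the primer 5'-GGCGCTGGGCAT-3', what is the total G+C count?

Scanning the sequence gives T=2, A=1, C=3, G=6.
G+C = 6 + 3 = 9

9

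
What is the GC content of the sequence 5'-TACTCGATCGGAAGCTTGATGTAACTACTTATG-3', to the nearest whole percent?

Counting bases: C=6, G=7, T=11, A=9
G+C = 7 + 6 = 13 out of 33 bases
%GC = 13/33 × 100 = 39.39% ≈ 39%

39%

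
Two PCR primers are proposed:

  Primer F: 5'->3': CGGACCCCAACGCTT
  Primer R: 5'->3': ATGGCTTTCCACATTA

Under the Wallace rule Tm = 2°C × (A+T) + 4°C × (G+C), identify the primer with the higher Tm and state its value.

Primer F: A+T=5, G+C=10 → Tm = 2(5)+4(10) = 50°C
Primer R: A+T=10, G+C=6 → Tm = 2(10)+4(6) = 44°C
50°C vs 44°C → primer F is higher.

Primer F, 50°C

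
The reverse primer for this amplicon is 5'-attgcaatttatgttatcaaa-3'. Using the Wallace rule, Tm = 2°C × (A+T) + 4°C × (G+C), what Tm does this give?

50°C

Base counts: G=2, A=8, T=9, C=2
A+T = 17, G+C = 4
Tm = 2×17 + 4×4 = 50°C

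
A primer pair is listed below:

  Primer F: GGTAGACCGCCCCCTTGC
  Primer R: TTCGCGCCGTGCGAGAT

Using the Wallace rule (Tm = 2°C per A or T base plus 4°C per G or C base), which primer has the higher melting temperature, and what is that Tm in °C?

Primer F, 62°C

Primer F: A+T=5, G+C=13 → Tm = 2(5)+4(13) = 62°C
Primer R: A+T=6, G+C=11 → Tm = 2(6)+4(11) = 56°C
62°C vs 56°C → primer F is higher.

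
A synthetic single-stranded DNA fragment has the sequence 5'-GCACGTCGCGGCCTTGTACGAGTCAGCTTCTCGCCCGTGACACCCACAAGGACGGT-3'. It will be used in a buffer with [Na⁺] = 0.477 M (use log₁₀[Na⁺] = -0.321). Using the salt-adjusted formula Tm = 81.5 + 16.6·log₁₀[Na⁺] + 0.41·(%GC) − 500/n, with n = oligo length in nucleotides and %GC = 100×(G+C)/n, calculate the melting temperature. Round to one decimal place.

Length n = 56. Counting bases: C=20, T=10, G=16, A=10
G+C = 36, so %GC = 36/56 × 100 = 64.286%
Salt term: 16.6 × (-0.321) = -5.329
GC term: 0.41 × 64.286 = 26.357; length term: −500/56 = −8.929
Tm = 81.5 + (-5.329) + 26.357 − 8.929 = 93.599 → 93.6°C

93.6°C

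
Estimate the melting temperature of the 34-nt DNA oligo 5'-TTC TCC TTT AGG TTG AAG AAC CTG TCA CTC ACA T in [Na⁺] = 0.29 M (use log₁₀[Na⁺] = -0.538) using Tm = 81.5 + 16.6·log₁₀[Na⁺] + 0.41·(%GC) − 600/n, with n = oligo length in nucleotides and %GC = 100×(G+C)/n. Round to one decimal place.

71.8°C

Length n = 34. T=12, A=8, C=9, G=5
G+C = 14, so %GC = 14/34 × 100 = 41.176%
Salt term: 16.6 × (-0.538) = -8.931
GC term: 0.41 × 41.176 = 16.882; length term: −600/34 = −17.647
Tm = 81.5 + (-8.931) + 16.882 − 17.647 = 71.804 → 71.8°C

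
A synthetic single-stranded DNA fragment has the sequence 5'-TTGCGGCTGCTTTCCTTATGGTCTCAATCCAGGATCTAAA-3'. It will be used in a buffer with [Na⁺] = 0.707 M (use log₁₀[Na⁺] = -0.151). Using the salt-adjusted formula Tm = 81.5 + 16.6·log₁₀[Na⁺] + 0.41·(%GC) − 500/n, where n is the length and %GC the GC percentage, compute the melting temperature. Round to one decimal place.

84.9°C

Length n = 40. C=10, A=8, T=14, G=8
G+C = 18, so %GC = 18/40 × 100 = 45%
Salt term: 16.6 × (-0.151) = -2.507
GC term: 0.41 × 45 = 18.45; length term: −500/40 = −12.5
Tm = 81.5 + (-2.507) + 18.45 − 12.5 = 84.943 → 84.9°C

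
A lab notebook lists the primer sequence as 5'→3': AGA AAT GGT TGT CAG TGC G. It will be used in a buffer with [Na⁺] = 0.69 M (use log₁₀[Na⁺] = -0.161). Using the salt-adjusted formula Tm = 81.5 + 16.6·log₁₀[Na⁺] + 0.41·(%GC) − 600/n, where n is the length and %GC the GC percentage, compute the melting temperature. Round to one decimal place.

66.7°C

Length n = 19. Scanning the sequence gives T=5, C=2, A=5, G=7.
G+C = 9, so %GC = 9/19 × 100 = 47.368%
Salt term: 16.6 × (-0.161) = -2.673
GC term: 0.41 × 47.368 = 19.421; length term: −600/19 = −31.579
Tm = 81.5 + (-2.673) + 19.421 − 31.579 = 66.669 → 66.7°C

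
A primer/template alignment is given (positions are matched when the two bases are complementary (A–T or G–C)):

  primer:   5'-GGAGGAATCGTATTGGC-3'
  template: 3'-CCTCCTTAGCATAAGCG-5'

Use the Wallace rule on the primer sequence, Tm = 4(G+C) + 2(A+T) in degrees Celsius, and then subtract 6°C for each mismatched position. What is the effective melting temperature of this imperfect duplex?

Primer base counts: A=4, T=4, G=7, C=2 → A+T=8, G+C=9
Perfect-match Tm = 2(8) + 4(9) = 16 + 36 = 52°C
Mismatches (positions where the bases are not complementary): 1 (at position 15)
Effective Tm = 52 − 1×6 = 52 − 6 = 46°C

46°C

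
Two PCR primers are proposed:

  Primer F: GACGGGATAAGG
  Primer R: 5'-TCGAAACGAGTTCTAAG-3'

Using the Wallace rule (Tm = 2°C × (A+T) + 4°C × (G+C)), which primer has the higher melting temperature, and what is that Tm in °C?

Primer R, 48°C

Primer F: A+T=5, G+C=7 → Tm = 2(5)+4(7) = 38°C
Primer R: A+T=10, G+C=7 → Tm = 2(10)+4(7) = 48°C
38°C vs 48°C → primer R is higher.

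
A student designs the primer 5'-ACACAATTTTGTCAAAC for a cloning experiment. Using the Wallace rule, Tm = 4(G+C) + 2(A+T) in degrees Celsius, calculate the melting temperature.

44°C

G=1, C=4, A=7, T=5
A+T = 12, G+C = 5
Tm = 2(12) + 4(5) = 24 + 20 = 44°C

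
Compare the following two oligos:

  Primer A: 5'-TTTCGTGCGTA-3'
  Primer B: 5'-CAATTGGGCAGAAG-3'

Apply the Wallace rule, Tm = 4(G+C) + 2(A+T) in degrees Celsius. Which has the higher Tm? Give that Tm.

Primer A: A+T=6, G+C=5 → Tm = 2(6)+4(5) = 32°C
Primer B: A+T=7, G+C=7 → Tm = 2(7)+4(7) = 42°C
32°C vs 42°C → primer B is higher.

Primer B, 42°C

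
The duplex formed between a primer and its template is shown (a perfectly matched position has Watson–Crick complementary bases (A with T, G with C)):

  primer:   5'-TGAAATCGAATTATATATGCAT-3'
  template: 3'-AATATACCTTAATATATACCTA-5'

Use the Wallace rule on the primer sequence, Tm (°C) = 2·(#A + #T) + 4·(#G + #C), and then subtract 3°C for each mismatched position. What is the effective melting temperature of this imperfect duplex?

Primer base counts: A=9, T=8, G=3, C=2 → A+T=17, G+C=5
Perfect-match Tm = 2(17) + 4(5) = 34 + 20 = 54°C
Mismatches (positions where the bases are not complementary): 4 (at positions 2, 4, 7, 20)
Effective Tm = 54 − 4×3 = 54 − 12 = 42°C

42°C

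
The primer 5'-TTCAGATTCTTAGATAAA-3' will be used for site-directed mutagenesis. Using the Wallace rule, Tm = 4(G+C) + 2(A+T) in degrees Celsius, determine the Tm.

Scanning the sequence gives A=7, T=7, G=2, C=2.
A+T = 14, G+C = 4
Tm = 4·4 + 2·14 = 16 + 28 = 44°C

44°C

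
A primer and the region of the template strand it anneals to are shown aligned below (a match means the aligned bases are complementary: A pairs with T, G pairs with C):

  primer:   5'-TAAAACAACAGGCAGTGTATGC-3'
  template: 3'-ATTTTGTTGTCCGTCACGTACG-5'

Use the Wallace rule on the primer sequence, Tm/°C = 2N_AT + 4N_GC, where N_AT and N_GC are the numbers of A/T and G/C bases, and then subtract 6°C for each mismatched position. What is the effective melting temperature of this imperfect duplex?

Primer base counts: A=9, T=4, G=5, C=4 → A+T=13, G+C=9
Perfect-match Tm = 2(13) + 4(9) = 26 + 36 = 62°C
Mismatches (positions where the bases are not complementary): 1 (at position 18)
Effective Tm = 62 − 1×6 = 62 − 6 = 56°C

56°C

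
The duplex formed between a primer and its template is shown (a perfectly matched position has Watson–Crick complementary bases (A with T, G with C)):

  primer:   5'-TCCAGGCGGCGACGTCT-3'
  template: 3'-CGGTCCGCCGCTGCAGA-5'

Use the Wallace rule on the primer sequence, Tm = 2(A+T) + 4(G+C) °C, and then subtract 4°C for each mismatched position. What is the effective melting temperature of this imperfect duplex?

Primer base counts: A=2, T=3, G=6, C=6 → A+T=5, G+C=12
Perfect-match Tm = 2(5) + 4(12) = 10 + 48 = 58°C
Mismatches (positions where the bases are not complementary): 1 (at position 1)
Effective Tm = 58 − 1×4 = 58 − 4 = 54°C

54°C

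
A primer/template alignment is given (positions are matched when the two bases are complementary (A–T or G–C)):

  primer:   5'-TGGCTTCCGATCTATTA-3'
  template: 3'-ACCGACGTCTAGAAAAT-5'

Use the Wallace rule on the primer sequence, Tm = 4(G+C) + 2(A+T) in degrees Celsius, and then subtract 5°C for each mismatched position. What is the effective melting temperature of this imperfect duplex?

Primer base counts: A=3, T=7, G=3, C=4 → A+T=10, G+C=7
Perfect-match Tm = 2(10) + 4(7) = 20 + 28 = 48°C
Mismatches (positions where the bases are not complementary): 3 (at positions 6, 8, 14)
Effective Tm = 48 − 3×5 = 48 − 15 = 33°C

33°C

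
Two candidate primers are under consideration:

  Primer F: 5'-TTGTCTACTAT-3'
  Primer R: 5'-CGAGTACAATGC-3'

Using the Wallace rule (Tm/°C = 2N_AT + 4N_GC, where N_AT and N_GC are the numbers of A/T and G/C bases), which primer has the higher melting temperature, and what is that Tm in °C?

Primer R, 36°C

Primer F: A+T=8, G+C=3 → Tm = 2(8)+4(3) = 28°C
Primer R: A+T=6, G+C=6 → Tm = 2(6)+4(6) = 36°C
28°C vs 36°C → primer R is higher.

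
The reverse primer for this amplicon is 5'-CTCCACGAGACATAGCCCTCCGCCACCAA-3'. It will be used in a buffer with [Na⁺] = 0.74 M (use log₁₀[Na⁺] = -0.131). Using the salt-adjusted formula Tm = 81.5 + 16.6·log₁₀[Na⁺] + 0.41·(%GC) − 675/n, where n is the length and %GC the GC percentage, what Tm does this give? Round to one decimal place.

81.5°C

Length n = 29. C=14, G=4, A=8, T=3
G+C = 18, so %GC = 18/29 × 100 = 62.069%
Salt term: 16.6 × (-0.131) = -2.175
GC term: 0.41 × 62.069 = 25.448; length term: −675/29 = −23.276
Tm = 81.5 + (-2.175) + 25.448 − 23.276 = 81.497 → 81.5°C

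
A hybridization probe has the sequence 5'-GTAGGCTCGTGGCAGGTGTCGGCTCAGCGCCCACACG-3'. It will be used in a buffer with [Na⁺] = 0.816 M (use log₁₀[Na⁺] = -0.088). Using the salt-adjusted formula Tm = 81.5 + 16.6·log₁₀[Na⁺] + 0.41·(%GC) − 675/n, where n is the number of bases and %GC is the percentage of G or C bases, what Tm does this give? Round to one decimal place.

Length n = 37. Scanning the sequence gives A=5, C=12, T=6, G=14.
G+C = 26, so %GC = 26/37 × 100 = 70.27%
Salt term: 16.6 × (-0.088) = -1.461
GC term: 0.41 × 70.27 = 28.811; length term: −675/37 = −18.243
Tm = 81.5 + (-1.461) + 28.811 − 18.243 = 90.607 → 90.6°C

90.6°C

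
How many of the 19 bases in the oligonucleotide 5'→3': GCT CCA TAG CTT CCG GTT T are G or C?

10

Counting bases: G=4, A=2, C=6, T=7
Total G or C: 4 + 6 = 10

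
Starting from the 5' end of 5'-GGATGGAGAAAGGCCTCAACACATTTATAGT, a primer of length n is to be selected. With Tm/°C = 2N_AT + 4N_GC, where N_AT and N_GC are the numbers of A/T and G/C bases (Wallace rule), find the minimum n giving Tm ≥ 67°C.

n = 22

First 21 bases: GGATGGAGAAAGGCCTCAACA → Tm = 64°C (< 67°C)
First 22 bases: GGATGGAGAAAGGCCTCAACAC → Tm = 68°C (≥ 67°C)
Since every base adds ≥2°C, Tm only increases with n, so the threshold is first crossed at n = 22.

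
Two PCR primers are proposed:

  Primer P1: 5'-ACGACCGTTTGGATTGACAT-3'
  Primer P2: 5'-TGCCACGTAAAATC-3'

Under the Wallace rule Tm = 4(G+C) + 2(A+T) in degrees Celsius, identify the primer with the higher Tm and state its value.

Primer P1: A+T=11, G+C=9 → Tm = 2(11)+4(9) = 58°C
Primer P2: A+T=8, G+C=6 → Tm = 2(8)+4(6) = 40°C
58°C vs 40°C → primer P1 is higher.

Primer P1, 58°C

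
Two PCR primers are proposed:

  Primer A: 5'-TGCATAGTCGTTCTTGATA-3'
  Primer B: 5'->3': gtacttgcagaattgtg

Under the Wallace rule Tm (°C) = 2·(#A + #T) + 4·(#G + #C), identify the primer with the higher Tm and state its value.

Primer A, 52°C

Primer A: A+T=12, G+C=7 → Tm = 2(12)+4(7) = 52°C
Primer B: A+T=10, G+C=7 → Tm = 2(10)+4(7) = 48°C
52°C vs 48°C → primer A is higher.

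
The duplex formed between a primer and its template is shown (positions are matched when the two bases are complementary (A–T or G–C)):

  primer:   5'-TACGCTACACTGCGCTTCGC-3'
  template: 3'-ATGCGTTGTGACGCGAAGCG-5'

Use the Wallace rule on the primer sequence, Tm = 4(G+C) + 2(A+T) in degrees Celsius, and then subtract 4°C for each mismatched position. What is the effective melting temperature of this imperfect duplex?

60°C

Primer base counts: A=3, T=5, G=4, C=8 → A+T=8, G+C=12
Perfect-match Tm = 2(8) + 4(12) = 16 + 48 = 64°C
Mismatches (positions where the bases are not complementary): 1 (at position 6)
Effective Tm = 64 − 1×4 = 64 − 4 = 60°C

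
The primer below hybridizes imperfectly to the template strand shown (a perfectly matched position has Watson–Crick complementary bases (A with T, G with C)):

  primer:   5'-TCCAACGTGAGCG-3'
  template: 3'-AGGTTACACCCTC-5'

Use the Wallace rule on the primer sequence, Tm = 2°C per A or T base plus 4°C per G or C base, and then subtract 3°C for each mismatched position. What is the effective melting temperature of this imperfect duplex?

Primer base counts: A=3, T=2, G=4, C=4 → A+T=5, G+C=8
Perfect-match Tm = 2(5) + 4(8) = 10 + 32 = 42°C
Mismatches (positions where the bases are not complementary): 3 (at positions 6, 10, 12)
Effective Tm = 42 − 3×3 = 42 − 9 = 33°C

33°C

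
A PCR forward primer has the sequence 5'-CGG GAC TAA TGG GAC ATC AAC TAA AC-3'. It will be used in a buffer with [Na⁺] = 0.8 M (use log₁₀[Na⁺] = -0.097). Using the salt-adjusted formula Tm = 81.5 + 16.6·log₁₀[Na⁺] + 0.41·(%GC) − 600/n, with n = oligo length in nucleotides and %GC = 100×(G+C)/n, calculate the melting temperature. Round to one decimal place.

Length n = 26. Base counts: A=10, C=6, T=4, G=6
G+C = 12, so %GC = 12/26 × 100 = 46.154%
Salt term: 16.6 × (-0.097) = -1.61
GC term: 0.41 × 46.154 = 18.923; length term: −600/26 = −23.077
Tm = 81.5 + (-1.61) + 18.923 − 23.077 = 75.736 → 75.7°C

75.7°C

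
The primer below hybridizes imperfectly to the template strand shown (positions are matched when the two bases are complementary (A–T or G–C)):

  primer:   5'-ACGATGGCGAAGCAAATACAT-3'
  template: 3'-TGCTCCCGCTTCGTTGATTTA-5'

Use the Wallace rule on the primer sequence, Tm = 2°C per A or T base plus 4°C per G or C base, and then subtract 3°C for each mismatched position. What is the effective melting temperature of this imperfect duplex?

51°C

Primer base counts: A=9, T=3, G=5, C=4 → A+T=12, G+C=9
Perfect-match Tm = 2(12) + 4(9) = 24 + 36 = 60°C
Mismatches (positions where the bases are not complementary): 3 (at positions 5, 16, 19)
Effective Tm = 60 − 3×3 = 60 − 9 = 51°C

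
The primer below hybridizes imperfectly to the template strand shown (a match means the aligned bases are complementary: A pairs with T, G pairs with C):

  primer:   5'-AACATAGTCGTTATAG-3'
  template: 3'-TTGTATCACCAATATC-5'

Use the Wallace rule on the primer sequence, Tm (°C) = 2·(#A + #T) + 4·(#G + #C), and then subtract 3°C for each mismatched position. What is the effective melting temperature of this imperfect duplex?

39°C

Primer base counts: A=6, T=5, G=3, C=2 → A+T=11, G+C=5
Perfect-match Tm = 2(11) + 4(5) = 22 + 20 = 42°C
Mismatches (positions where the bases are not complementary): 1 (at position 9)
Effective Tm = 42 − 1×3 = 42 − 3 = 39°C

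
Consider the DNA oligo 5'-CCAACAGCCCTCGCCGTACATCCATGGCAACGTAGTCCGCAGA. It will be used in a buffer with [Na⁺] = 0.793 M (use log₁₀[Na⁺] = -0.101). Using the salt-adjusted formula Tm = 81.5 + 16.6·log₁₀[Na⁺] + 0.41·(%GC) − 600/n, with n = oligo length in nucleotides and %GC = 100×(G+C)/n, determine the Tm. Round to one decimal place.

Length n = 43. Scanning the sequence gives A=11, G=9, T=6, C=17.
G+C = 26, so %GC = 26/43 × 100 = 60.465%
Salt term: 16.6 × (-0.101) = -1.677
GC term: 0.41 × 60.465 = 24.791; length term: −600/43 = −13.953
Tm = 81.5 + (-1.677) + 24.791 − 13.953 = 90.661 → 90.7°C

90.7°C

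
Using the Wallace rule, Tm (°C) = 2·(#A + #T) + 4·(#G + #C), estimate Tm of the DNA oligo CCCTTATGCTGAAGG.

Base counts: T=4, G=4, C=4, A=3
So N_AT = 7 and N_GC = 8.
Tm = 4·8 + 2·7 = 32 + 14 = 46°C

46°C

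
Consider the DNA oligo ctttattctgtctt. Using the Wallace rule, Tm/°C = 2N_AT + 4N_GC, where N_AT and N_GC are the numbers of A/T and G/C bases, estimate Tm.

Base counts: C=3, A=1, T=9, G=1
A+T = 10, G+C = 4
Tm = 2×10 + 4×4 = 36°C

36°C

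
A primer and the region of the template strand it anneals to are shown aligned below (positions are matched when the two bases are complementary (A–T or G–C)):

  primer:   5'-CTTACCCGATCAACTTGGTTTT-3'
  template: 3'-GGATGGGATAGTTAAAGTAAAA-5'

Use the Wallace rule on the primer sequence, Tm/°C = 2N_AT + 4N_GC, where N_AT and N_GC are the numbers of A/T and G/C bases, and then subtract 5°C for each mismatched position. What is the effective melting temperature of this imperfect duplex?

37°C

Primer base counts: A=4, T=9, G=3, C=6 → A+T=13, G+C=9
Perfect-match Tm = 2(13) + 4(9) = 26 + 36 = 62°C
Mismatches (positions where the bases are not complementary): 5 (at positions 2, 8, 14, 17, 18)
Effective Tm = 62 − 5×5 = 62 − 25 = 37°C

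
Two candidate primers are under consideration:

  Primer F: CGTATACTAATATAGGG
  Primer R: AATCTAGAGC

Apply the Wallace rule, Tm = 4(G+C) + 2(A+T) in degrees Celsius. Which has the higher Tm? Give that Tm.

Primer F, 46°C

Primer F: A+T=11, G+C=6 → Tm = 2(11)+4(6) = 46°C
Primer R: A+T=6, G+C=4 → Tm = 2(6)+4(4) = 28°C
46°C vs 28°C → primer F is higher.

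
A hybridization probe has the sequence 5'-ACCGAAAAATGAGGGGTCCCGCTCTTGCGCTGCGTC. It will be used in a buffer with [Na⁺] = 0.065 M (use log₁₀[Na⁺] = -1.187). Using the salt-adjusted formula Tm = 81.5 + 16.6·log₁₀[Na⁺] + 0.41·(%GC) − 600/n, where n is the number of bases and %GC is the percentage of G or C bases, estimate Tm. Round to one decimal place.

70.2°C

Length n = 36. G=11, A=7, C=11, T=7
G+C = 22, so %GC = 22/36 × 100 = 61.111%
Salt term: 16.6 × (-1.187) = -19.704
GC term: 0.41 × 61.111 = 25.056; length term: −600/36 = −16.667
Tm = 81.5 + (-19.704) + 25.056 − 16.667 = 70.185 → 70.2°C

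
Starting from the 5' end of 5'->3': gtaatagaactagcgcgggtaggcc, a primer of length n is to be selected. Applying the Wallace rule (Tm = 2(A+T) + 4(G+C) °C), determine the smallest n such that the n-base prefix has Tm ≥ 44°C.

First 15 bases: GTAATAGAACTAGCG → Tm = 42°C (< 44°C)
First 16 bases: GTAATAGAACTAGCGC → Tm = 46°C (≥ 44°C)
Since every base adds ≥2°C, Tm only increases with n, so the threshold is first crossed at n = 16.

n = 16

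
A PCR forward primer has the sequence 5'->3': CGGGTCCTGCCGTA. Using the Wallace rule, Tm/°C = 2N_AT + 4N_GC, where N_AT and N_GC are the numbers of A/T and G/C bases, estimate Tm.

48°C

Scanning the sequence gives A=1, T=3, G=5, C=5.
So N_AT = 4 and N_GC = 10.
Tm = 2×4 + 4×10 = 48°C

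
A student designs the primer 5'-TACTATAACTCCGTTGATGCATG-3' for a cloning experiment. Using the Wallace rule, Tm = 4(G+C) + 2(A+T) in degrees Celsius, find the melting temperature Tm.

T=8, C=5, G=4, A=6
So N_AT = 14 and N_GC = 9.
Tm = 2(14) + 4(9) = 28 + 36 = 64°C

64°C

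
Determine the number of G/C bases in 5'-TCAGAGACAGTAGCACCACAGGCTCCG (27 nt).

16

Base counts: G=7, T=3, C=9, A=8
Total G or C: 7 + 9 = 16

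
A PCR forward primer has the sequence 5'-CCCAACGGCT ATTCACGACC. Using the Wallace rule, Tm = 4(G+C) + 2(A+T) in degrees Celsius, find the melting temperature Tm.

64°C

Base counts: T=3, G=3, A=5, C=9
A+T = 8, G+C = 12
Tm = 2×8 + 4×12 = 64°C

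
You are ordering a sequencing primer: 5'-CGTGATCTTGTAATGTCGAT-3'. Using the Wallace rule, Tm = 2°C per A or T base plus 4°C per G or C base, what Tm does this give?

56°C

Base counts: T=8, A=4, C=3, G=5
AT pairs contribute 12, GC pairs contribute 8.
Tm = 4·8 + 2·12 = 32 + 24 = 56°C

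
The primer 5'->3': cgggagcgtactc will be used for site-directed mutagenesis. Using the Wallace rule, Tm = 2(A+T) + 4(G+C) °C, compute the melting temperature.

Counting bases: C=4, G=5, A=2, T=2
So N_AT = 4 and N_GC = 9.
Tm = 2×4 + 4×9 = 44°C

44°C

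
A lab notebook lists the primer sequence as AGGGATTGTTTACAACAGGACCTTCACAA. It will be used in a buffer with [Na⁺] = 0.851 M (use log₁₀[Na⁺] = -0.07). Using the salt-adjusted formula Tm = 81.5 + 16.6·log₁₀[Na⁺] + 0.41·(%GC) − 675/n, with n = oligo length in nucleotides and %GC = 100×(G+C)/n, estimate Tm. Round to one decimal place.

74.0°C

Length n = 29. Base counts: C=6, A=10, G=6, T=7
G+C = 12, so %GC = 12/29 × 100 = 41.379%
Salt term: 16.6 × (-0.07) = -1.162
GC term: 0.41 × 41.379 = 16.965; length term: −675/29 = −23.276
Tm = 81.5 + (-1.162) + 16.965 − 23.276 = 74.027 → 74.0°C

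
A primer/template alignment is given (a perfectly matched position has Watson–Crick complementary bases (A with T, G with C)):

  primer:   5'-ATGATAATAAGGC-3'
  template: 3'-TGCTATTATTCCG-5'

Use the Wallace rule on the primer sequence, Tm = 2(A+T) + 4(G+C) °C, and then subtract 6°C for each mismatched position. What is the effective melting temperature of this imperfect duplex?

Primer base counts: A=6, T=3, G=3, C=1 → A+T=9, G+C=4
Perfect-match Tm = 2(9) + 4(4) = 18 + 16 = 34°C
Mismatches (positions where the bases are not complementary): 1 (at position 2)
Effective Tm = 34 − 1×6 = 34 − 6 = 28°C

28°C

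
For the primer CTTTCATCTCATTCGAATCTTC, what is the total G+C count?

Scanning the sequence gives C=7, A=4, G=1, T=10.
Total G or C: 1 + 7 = 8

8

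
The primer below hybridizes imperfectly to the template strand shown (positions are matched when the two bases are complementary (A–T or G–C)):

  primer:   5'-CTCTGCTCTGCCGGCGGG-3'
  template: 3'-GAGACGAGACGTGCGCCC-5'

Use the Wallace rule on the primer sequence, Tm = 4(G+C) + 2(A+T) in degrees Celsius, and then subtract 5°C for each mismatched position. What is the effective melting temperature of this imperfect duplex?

54°C

Primer base counts: A=0, T=4, G=7, C=7 → A+T=4, G+C=14
Perfect-match Tm = 2(4) + 4(14) = 8 + 56 = 64°C
Mismatches (positions where the bases are not complementary): 2 (at positions 12, 13)
Effective Tm = 64 − 2×5 = 64 − 10 = 54°C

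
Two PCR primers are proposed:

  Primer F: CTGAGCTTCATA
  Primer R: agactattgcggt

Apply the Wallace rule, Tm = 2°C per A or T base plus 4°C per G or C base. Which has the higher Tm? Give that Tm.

Primer F: A+T=7, G+C=5 → Tm = 2(7)+4(5) = 34°C
Primer R: A+T=7, G+C=6 → Tm = 2(7)+4(6) = 38°C
34°C vs 38°C → primer R is higher.

Primer R, 38°C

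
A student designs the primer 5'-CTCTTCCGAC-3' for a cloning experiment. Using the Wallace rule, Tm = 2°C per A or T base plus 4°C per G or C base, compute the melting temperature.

32°C

Base counts: T=3, C=5, A=1, G=1
So N_AT = 4 and N_GC = 6.
Tm = 2×4 + 4×6 = 32°C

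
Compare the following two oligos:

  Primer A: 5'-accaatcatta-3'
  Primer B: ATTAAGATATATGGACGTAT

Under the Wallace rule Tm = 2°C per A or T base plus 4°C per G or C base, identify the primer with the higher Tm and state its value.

Primer A: A+T=8, G+C=3 → Tm = 2(8)+4(3) = 28°C
Primer B: A+T=15, G+C=5 → Tm = 2(15)+4(5) = 50°C
28°C vs 50°C → primer B is higher.

Primer B, 50°C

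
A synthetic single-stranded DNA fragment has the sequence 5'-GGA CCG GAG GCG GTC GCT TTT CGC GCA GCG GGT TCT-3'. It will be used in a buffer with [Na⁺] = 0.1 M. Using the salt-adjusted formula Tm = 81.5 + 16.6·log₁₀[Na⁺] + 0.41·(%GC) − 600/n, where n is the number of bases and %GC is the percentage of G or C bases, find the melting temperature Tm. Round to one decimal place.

76.7°C

Length n = 36. Scanning the sequence gives A=3, C=10, G=15, T=8.
G+C = 25, so %GC = 25/36 × 100 = 69.444%
Salt term: 16.6 × (-1) = -16.6
GC term: 0.41 × 69.444 = 28.472; length term: −600/36 = −16.667
Tm = 81.5 + (-16.6) + 28.472 − 16.667 = 76.705 → 76.7°C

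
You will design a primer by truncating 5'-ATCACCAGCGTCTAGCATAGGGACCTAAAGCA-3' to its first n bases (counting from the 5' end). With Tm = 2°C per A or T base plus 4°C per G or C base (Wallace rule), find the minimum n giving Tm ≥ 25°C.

n = 9

First 8 bases: ATCACCAG → Tm = 24°C (< 25°C)
First 9 bases: ATCACCAGC → Tm = 28°C (≥ 25°C)
Since every base adds ≥2°C, Tm only increases with n, so the threshold is first crossed at n = 9.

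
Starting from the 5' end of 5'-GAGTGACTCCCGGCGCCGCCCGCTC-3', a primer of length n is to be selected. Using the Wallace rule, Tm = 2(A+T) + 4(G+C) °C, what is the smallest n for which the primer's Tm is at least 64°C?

n = 18

First 17 bases: GAGTGACTCCCGGCGCC → Tm = 60°C (< 64°C)
First 18 bases: GAGTGACTCCCGGCGCCG → Tm = 64°C (≥ 64°C)
Since every base adds ≥2°C, Tm only increases with n, so the threshold is first crossed at n = 18.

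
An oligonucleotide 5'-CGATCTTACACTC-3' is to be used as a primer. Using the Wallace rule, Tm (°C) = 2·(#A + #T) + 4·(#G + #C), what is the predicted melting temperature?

38°C

T=4, C=5, G=1, A=3
So N_AT = 7 and N_GC = 6.
Tm = 2(7) + 4(6) = 14 + 24 = 38°C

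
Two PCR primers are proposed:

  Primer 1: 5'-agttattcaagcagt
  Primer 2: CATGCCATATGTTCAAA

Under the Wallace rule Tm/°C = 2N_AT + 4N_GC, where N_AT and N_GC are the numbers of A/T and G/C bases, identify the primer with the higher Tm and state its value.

Primer 1: A+T=10, G+C=5 → Tm = 2(10)+4(5) = 40°C
Primer 2: A+T=11, G+C=6 → Tm = 2(11)+4(6) = 46°C
40°C vs 46°C → primer 2 is higher.

Primer 2, 46°C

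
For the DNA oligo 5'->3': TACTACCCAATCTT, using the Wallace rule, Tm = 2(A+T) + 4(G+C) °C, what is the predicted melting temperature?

A=4, G=0, T=5, C=5
AT pairs contribute 9, GC pairs contribute 5.
Tm = 2×9 + 4×5 = 38°C

38°C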